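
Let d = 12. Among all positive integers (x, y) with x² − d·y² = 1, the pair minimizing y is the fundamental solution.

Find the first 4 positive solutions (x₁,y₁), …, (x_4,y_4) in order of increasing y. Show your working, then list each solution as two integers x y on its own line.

d=12: √d = [3; 2,6] (ℓ=2, even), read p_1/q_1
step 0: (3, 1)  from 3·(1,0) + (0,1)
step 1: (7, 2)  from 2·(3,1) + (1,0)
fundamental: x₁=7, y₁=2  (since 49 − 12·4 = 1)
(x_2, y_2) = (7·7 + 12·2·2, 7·2 + 2·7) = (97, 28)
(x_3, y_3) = (7·97 + 12·2·28, 7·28 + 2·97) = (1351, 390)
(x_4, y_4) = (7·1351 + 12·2·390, 7·390 + 2·1351) = (18817, 5432)

7 2
97 28
1351 390
18817 5432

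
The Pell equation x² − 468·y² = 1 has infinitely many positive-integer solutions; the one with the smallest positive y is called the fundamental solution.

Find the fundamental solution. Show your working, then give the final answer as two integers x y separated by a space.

649 30

[21; 1,1,1,2,1,1,1,42] for √468; ℓ=8 ⇒ convergent index 7
step 0: (21, 1)  from 21·(1,0) + (0,1)
…
step 2: (43, 2)  from 1·(22,1) + (21,1)
…
step 5: (238, 11)  from 1·(173,8) + (65,3)
step 6: (411, 19)  from 1·(238,11) + (173,8)
step 7: (649, 30)  from 1·(411,19) + (238,11)
→ (649, 30).  Check: 649²=421201, 468·30²=421200, difference 1.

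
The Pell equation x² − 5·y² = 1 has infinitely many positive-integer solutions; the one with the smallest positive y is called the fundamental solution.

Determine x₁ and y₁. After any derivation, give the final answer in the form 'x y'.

9 4

d=5: √d = [2; 4] (ℓ=1, odd), read p_1/q_1
step 0: (2, 1)  from 2·(1,0) + (0,1)
step 1: (9, 4)  from 4·(2,1) + (1,0)
→ (9, 4).  Check: 9²=81, 5·4²=80, difference 1.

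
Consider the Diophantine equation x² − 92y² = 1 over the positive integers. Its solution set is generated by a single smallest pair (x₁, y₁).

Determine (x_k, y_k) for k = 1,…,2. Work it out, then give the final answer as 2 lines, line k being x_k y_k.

√92 = [9; 1,1,2,4,2,1,1,18, …], period ℓ=8 (even) → k=7
i=0: a=9 ⇒ p=9, q=1
…
i=2: a=1 ⇒ p=19, q=2
…
i=6: a=1 ⇒ p=681, q=71
i=7: a=1 ⇒ p=1151, q=120
(x₁, y₁) = (1151, 120);  1151² − 92·120² = 1 ✓
(x_2, y_2) = (1151·1151 + 92·120·120, 1151·120 + 120·1151) = (2649601, 276240)

1151 120
2649601 276240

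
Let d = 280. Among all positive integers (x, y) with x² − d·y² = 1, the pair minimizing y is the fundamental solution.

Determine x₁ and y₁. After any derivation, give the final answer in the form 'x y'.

√280 → a₀=16, period (1,2,1,2,1,32); ℓ=6 even so k=5
step 0: (16, 1)  from 16·(1,0) + (0,1)
step 1: (17, 1)  from 1·(16,1) + (1,0)
step 2: (50, 3)  from 2·(17,1) + (16,1)
step 3: (67, 4)  from 1·(50,3) + (17,1)
step 4: (184, 11)  from 2·(67,4) + (50,3)
step 5: (251, 15)  from 1·(184,11) + (67,4)
(x₁, y₁) = (251, 15);  251² − 280·15² = 1 ✓

251 15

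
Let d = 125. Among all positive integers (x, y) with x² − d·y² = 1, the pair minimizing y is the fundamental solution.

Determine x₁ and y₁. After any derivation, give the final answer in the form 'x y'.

√125 → a₀=11, period (5,1,1,5,22); ℓ=5 odd so k=9
a_0=11:  p_0=11·1+0=11,  q_0=11·0+1=1
a_1=5:  p_1=5·11+1=56,  q_1=5·1+0=5
a_2=1:  p_2=1·56+11=67,  q_2=1·5+1=6
a_3=1:  p_3=1·67+56=123,  q_3=1·6+5=11
…
a_6=5:  p_6=5·15127+682=76317,  q_6=5·1353+61=6826
…
a_8=1:  p_8=1·91444+76317=167761,  q_8=1·8179+6826=15005
a_9=5:  p_9=5·167761+91444=930249,  q_9=5·15005+8179=83204
→ (930249, 83204).  Check: 930249²=865363202001, 125·83204²=865363202000, difference 1.

930249 83204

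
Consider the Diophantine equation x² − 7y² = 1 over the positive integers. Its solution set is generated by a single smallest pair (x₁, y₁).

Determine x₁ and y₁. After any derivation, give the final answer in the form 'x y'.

8 3

[2; 1,1,1,4] for √7; ℓ=4 ⇒ convergent index 3
i=0: a=2 ⇒ p=2, q=1
i=1: a=1 ⇒ p=3, q=1
i=2: a=1 ⇒ p=5, q=2
i=3: a=1 ⇒ p=8, q=3
fundamental: x₁=8, y₁=3  (since 64 − 7·9 = 1)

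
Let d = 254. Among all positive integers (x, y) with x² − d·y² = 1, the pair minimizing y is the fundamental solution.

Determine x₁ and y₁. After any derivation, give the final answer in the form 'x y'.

255 16

√254 → a₀=15, period (1,14,1,30); ℓ=4 even so k=3
step 0: (15, 1)  from 15·(1,0) + (0,1)
step 1: (16, 1)  from 1·(15,1) + (1,0)
step 2: (239, 15)  from 14·(16,1) + (15,1)
step 3: (255, 16)  from 1·(239,15) + (16,1)
fundamental: x₁=255, y₁=16  (since 65025 − 254·256 = 1)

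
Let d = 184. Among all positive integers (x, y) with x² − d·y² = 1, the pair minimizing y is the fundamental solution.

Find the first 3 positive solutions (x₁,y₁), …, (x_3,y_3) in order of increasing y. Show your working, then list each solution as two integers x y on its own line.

d=184: √d = [13; 1,1,3,2,1,2,1,2,3,1,1,26] (ℓ=12, even), read p_11/q_11
i=0: a=13 ⇒ p=13, q=1
i=1: a=1 ⇒ p=14, q=1
i=2: a=1 ⇒ p=27, q=2
…
i=4: a=2 ⇒ p=217, q=16
i=5: a=1 ⇒ p=312, q=23
i=6: a=2 ⇒ p=841, q=62
i=7: a=1 ⇒ p=1153, q=85
i=8: a=2 ⇒ p=3147, q=232
i=9: a=3 ⇒ p=10594, q=781
i=10: a=1 ⇒ p=13741, q=1013
i=11: a=1 ⇒ p=24335, q=1794
(x₁, y₁) = (24335, 1794);  24335² − 184·1794² = 1 ✓
(x_2, y_2) = (24335·24335 + 184·1794·1794, 24335·1794 + 1794·24335) = (1184384449, 87313980)
(x_3, y_3) = (24335·1184384449 + 184·1794·87313980, 24335·87313980 + 1794·1184384449) = (57643991108495, 4249571404806)

24335 1794
1184384449 87313980
57643991108495 4249571404806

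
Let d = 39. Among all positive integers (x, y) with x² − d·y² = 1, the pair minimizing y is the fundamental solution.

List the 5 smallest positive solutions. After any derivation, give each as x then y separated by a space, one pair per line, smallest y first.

√39 → a₀=6, period (4,12); ℓ=2 even so k=1
i=0: a=6 ⇒ p=6, q=1
i=1: a=4 ⇒ p=25, q=4
fundamental: x₁=25, y₁=4  (since 625 − 39·16 = 1)
(25+4√39)^2 = 1249 + 200√39
(25+4√39)^3 = 62425 + 9996√39
(25+4√39)^4 = 3120001 + 499600√39
(25+4√39)^5 = 155937625 + 24970004√39

25 4
1249 200
62425 9996
3120001 499600
155937625 24970004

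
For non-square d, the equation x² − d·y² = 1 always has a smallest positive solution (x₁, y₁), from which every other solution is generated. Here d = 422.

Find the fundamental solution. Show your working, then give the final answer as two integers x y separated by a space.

7022501 341850

√422 = [20; 1,1,5,2,1,…,1,1,40, …], period ℓ=14 (even) → k=13
a_0=20:  p_0=20·1+0=20,  q_0=20·0+1=1
…
a_12=1:  p_12=1·3211821+598859=3810680,  q_12=1·156349+29152=185501
a_13=1:  p_13=1·3810680+3211821=7022501,  q_13=1·185501+156349=341850
→ (7022501, 341850).  Check: 7022501²=49315520295001, 422·341850²=49315520295000, difference 1.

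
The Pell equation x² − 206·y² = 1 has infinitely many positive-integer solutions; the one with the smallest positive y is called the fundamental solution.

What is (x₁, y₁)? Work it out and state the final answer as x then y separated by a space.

59535 4148

√206 = [14; 2,1,5,14,5,1,2,28, …], period ℓ=8 (even) → k=7
k=0  a_k=14  p_k/q_k = 14/1
k=1  a_k=2  p_k/q_k = 29/2
…
k=3  a_k=5  p_k/q_k = 244/17
…
k=5  a_k=5  p_k/q_k = 17539/1222
k=6  a_k=1  p_k/q_k = 20998/1463
k=7  a_k=2  p_k/q_k = 59535/4148
fundamental: x₁=59535, y₁=4148  (since 3544416225 − 206·17205904 = 1)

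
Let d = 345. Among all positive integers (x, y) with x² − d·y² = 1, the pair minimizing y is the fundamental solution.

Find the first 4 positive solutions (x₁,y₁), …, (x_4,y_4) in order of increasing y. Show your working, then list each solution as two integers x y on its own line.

6761 364
91422241 4922008
1236211536041 66555391812
16716052298924161 899962003159856

[18; 1,1,2,1,6,1,2,1,1,36] for √345; ℓ=10 ⇒ convergent index 9
i=0: a=18 ⇒ p=18, q=1
…
i=8: a=1 ⇒ p=3882, q=209
i=9: a=1 ⇒ p=6761, q=364
(x₁, y₁) = (6761, 364);  6761² − 345·364² = 1 ✓
(x_2, y_2) = (6761·6761 + 345·364·364, 6761·364 + 364·6761) = (91422241, 4922008)
(x_3, y_3) = (6761·91422241 + 345·364·4922008, 6761·4922008 + 364·91422241) = (1236211536041, 66555391812)
(x_4, y_4) = (6761·1236211536041 + 345·364·66555391812, 6761·66555391812 + 364·1236211536041) = (16716052298924161, 899962003159856)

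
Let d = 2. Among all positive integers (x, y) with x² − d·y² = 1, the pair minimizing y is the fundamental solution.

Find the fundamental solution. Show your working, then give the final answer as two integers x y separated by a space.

3 2

d=2: √d = [1; 2] (ℓ=1, odd), read p_1/q_1
step 0: (1, 1)  from 1·(1,0) + (0,1)
step 1: (3, 2)  from 2·(1,1) + (1,0)
(x₁, y₁) = (3, 2);  3² − 2·2² = 1 ✓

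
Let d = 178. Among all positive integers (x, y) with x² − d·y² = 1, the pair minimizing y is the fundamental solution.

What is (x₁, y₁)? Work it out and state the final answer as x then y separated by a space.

1601 120

d=178: √d = [13; 2,1,12,1,2,26] (ℓ=6, even), read p_5/q_5
k=0  a_k=13  p_k/q_k = 13/1
k=1  a_k=2  p_k/q_k = 27/2
k=2  a_k=1  p_k/q_k = 40/3
k=3  a_k=12  p_k/q_k = 507/38
k=4  a_k=1  p_k/q_k = 547/41
k=5  a_k=2  p_k/q_k = 1601/120
(x₁, y₁) = (1601, 120);  1601² − 178·120² = 1 ✓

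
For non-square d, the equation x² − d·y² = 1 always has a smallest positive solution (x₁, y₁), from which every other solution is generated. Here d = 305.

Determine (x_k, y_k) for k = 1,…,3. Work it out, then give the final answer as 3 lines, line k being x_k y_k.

489 28
478241 27384
467719209 26781524

√305 = [17; 2,6,2,34, …], period ℓ=4 (even) → k=3
a_0=17:  p_0=17·1+0=17,  q_0=17·0+1=1
a_1=2:  p_1=2·17+1=35,  q_1=2·1+0=2
a_2=6:  p_2=6·35+17=227,  q_2=6·2+1=13
a_3=2:  p_3=2·227+35=489,  q_3=2·13+2=28
(x₁, y₁) = (489, 28);  489² − 305·28² = 1 ✓
(x_2, y_2) = (489·489 + 305·28·28, 489·28 + 28·489) = (478241, 27384)
(x_3, y_3) = (489·478241 + 305·28·27384, 489·27384 + 28·478241) = (467719209, 26781524)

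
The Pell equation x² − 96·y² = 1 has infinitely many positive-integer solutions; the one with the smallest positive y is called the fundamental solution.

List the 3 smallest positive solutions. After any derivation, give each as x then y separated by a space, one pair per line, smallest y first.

49 5
4801 490
470449 48015

√96 → a₀=9, period (1,3,1,18); ℓ=4 even so k=3
step 0: (9, 1)  from 9·(1,0) + (0,1)
…
step 2: (39, 4)  from 3·(10,1) + (9,1)
step 3: (49, 5)  from 1·(39,4) + (10,1)
(x₁, y₁) = (49, 5);  49² − 96·5² = 1 ✓
(49+5√96)^2 = 4801 + 490√96
(49+5√96)^3 = 470449 + 48015√96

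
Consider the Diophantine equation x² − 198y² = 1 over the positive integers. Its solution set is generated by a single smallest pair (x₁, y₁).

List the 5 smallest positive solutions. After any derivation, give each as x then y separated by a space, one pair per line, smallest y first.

197 14
77617 5516
30580901 2173290
12048797377 856270744
4747195585637 337368499846

√198 → a₀=14, period (14,28); ℓ=2 even so k=1
i=0: a=14 ⇒ p=14, q=1
i=1: a=14 ⇒ p=197, q=14
(x₁, y₁) = (197, 14);  197² − 198·14² = 1 ✓
k=2:  x_2 = 197·197+198·14·14 = 77617,  y_2 = 197·14+14·197 = 5516
k=3:  x_3 = 197·77617+198·14·5516 = 30580901,  y_3 = 197·5516+14·77617 = 2173290
k=4:  x_4 = 197·30580901+198·14·2173290 = 12048797377,  y_4 = 197·2173290+14·30580901 = 856270744
k=5:  x_5 = 197·12048797377+198·14·856270744 = 4747195585637,  y_5 = 197·856270744+14·12048797377 = 337368499846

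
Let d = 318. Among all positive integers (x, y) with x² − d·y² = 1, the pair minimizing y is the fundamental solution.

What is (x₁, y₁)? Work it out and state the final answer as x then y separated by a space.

107 6

d=318: √d = [17; 1,4,1,34] (ℓ=4, even), read p_3/q_3
i=0: a=17 ⇒ p=17, q=1
i=1: a=1 ⇒ p=18, q=1
i=2: a=4 ⇒ p=89, q=5
i=3: a=1 ⇒ p=107, q=6
fundamental: x₁=107, y₁=6  (since 11449 − 318·36 = 1)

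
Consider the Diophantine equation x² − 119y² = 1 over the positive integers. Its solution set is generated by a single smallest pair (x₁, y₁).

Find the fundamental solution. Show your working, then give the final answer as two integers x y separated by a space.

120 11

[10; 1,9,1,20] for √119; ℓ=4 ⇒ convergent index 3
step 0: (10, 1)  from 10·(1,0) + (0,1)
step 1: (11, 1)  from 1·(10,1) + (1,0)
step 2: (109, 10)  from 9·(11,1) + (10,1)
step 3: (120, 11)  from 1·(109,10) + (11,1)
fundamental: x₁=120, y₁=11  (since 14400 − 119·121 = 1)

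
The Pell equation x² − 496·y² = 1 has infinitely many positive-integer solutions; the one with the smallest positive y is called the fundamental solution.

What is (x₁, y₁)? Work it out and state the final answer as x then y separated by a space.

d=496: √d = [22; 3,1,2,4,1,…,1,3,44] (ℓ=16, even), read p_15/q_15
i=0: a=22 ⇒ p=22, q=1
…
i=3: a=2 ⇒ p=245, q=11
…
i=12: a=4 ⇒ p=389209, q=17476
i=13: a=2 ⇒ p=863293, q=38763
i=14: a=1 ⇒ p=1252502, q=56239
i=15: a=3 ⇒ p=4620799, q=207480
→ (4620799, 207480).  Check: 4620799²=21351783398401, 496·207480²=21351783398400, difference 1.

4620799 207480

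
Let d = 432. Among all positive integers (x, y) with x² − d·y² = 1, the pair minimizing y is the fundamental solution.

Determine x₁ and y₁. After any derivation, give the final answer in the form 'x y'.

[20; 1,3,1,1,1,3,1,40] for √432; ℓ=8 ⇒ convergent index 7
i=0: a=20 ⇒ p=20, q=1
…
i=2: a=3 ⇒ p=83, q=4
…
i=4: a=1 ⇒ p=187, q=9
i=5: a=1 ⇒ p=291, q=14
i=6: a=3 ⇒ p=1060, q=51
i=7: a=1 ⇒ p=1351, q=65
→ (1351, 65).  Check: 1351²=1825201, 432·65²=1825200, difference 1.

1351 65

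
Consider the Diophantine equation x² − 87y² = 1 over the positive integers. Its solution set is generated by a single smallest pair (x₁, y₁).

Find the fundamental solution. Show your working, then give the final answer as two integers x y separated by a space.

28 3

√87 → a₀=9, period (3,18); ℓ=2 even so k=1
k=0  a_k=9  p_k/q_k = 9/1
k=1  a_k=3  p_k/q_k = 28/3
fundamental: x₁=28, y₁=3  (since 784 − 87·9 = 1)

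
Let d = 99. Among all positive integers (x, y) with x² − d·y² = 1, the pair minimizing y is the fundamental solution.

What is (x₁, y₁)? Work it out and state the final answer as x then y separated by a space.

√99 → a₀=9, period (1,18); ℓ=2 even so k=1
a_0=9:  p_0=9·1+0=9,  q_0=9·0+1=1
a_1=1:  p_1=1·9+1=10,  q_1=1·1+0=1
fundamental: x₁=10, y₁=1  (since 100 − 99·1 = 1)

10 1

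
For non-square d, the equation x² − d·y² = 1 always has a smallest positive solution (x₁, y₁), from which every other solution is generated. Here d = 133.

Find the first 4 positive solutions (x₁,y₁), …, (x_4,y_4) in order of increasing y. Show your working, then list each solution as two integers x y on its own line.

d=133: √d = [11; 1,1,7,5,1,…,1,1,22] (ℓ=16, even), read p_15/q_15
step 0: (11, 1)  from 11·(1,0) + (0,1)
step 1: (12, 1)  from 1·(11,1) + (1,0)
step 2: (23, 2)  from 1·(12,1) + (11,1)
…
step 5: (1061, 92)  from 1·(888,77) + (173,15)
step 6: (1949, 169)  from 1·(1061,92) + (888,77)
step 7: (3010, 261)  from 1·(1949,169) + (1061,92)
step 8: (7969, 691)  from 2·(3010,261) + (1949,169)
…
step 10: (18948, 1643)  from 1·(10979,952) + (7969,691)
step 11: (29927, 2595)  from 1·(18948,1643) + (10979,952)
…
step 14: (1378591, 119539)  from 1·(1210008,104921) + (168583,14618)
step 15: (2588599, 224460)  from 1·(1378591,119539) + (1210008,104921)
→ (2588599, 224460).  Check: 2588599²=6700844782801, 133·224460²=6700844782800, difference 1.
k=2:  x_2 = 2588599·2588599+133·224460·224460 = 13401689565601,  y_2 = 2588599·224460+224460·2588599 = 1162073863080
k=3:  x_3 = 2588599·13401689565601+133·224460·1162073863080 = 69383200415647777399,  y_3 = 2588599·1162073863080+224460·13401689565601 = 6016286479789825380
k=4:  x_4 = 2588599·69383200415647777399+133·224460·6016286479789825380 = 359210566425477440164982401,  y_4 = 2588599·6016286479789825380+224460·69383200415647777399 = 31147506330593762303822160

2588599 224460
13401689565601 1162073863080
69383200415647777399 6016286479789825380
359210566425477440164982401 31147506330593762303822160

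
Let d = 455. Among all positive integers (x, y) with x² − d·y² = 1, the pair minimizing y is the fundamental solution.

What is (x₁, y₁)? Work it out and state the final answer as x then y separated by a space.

64 3

√455 = [21; 3,42, …], period ℓ=2 (even) → k=1
step 0: (21, 1)  from 21·(1,0) + (0,1)
step 1: (64, 3)  from 3·(21,1) + (1,0)
fundamental: x₁=64, y₁=3  (since 4096 − 455·9 = 1)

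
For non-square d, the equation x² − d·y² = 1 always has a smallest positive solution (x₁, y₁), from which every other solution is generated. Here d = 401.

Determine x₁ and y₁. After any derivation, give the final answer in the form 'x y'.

801 40

d=401: √d = [20; 40] (ℓ=1, odd), read p_1/q_1
k=0  a_k=20  p_k/q_k = 20/1
k=1  a_k=40  p_k/q_k = 801/40
(x₁, y₁) = (801, 40);  801² − 401·40² = 1 ✓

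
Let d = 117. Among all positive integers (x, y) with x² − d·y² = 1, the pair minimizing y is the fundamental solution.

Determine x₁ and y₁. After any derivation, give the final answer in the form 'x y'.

√117 = [10; 1,4,2,4,1,20, …], period ℓ=6 (even) → k=5
i=0: a=10 ⇒ p=10, q=1
…
i=2: a=4 ⇒ p=54, q=5
i=3: a=2 ⇒ p=119, q=11
i=4: a=4 ⇒ p=530, q=49
i=5: a=1 ⇒ p=649, q=60
→ (649, 60).  Check: 649²=421201, 117·60²=421200, difference 1.

649 60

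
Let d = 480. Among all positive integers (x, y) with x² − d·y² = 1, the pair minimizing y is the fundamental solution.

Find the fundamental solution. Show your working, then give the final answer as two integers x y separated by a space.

√480 → a₀=21, period (1,9,1,42); ℓ=4 even so k=3
step 0: (21, 1)  from 21·(1,0) + (0,1)
…
step 2: (219, 10)  from 9·(22,1) + (21,1)
step 3: (241, 11)  from 1·(219,10) + (22,1)
fundamental: x₁=241, y₁=11  (since 58081 − 480·121 = 1)

241 11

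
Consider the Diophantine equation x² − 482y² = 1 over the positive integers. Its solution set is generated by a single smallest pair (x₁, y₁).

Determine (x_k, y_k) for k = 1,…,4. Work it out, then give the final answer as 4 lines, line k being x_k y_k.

483 22
466577 21252
450712899 20529410
435388193857 19831388808

d=482: √d = [21; 1,20,1,42] (ℓ=4, even), read p_3/q_3
step 0: (21, 1)  from 21·(1,0) + (0,1)
step 1: (22, 1)  from 1·(21,1) + (1,0)
step 2: (461, 21)  from 20·(22,1) + (21,1)
step 3: (483, 22)  from 1·(461,21) + (22,1)
fundamental: x₁=483, y₁=22  (since 233289 − 482·484 = 1)
n=2: (483,22)∘(483,22) = (483·483+482·22·22, 483·22+22·483) = (466577,21252)
n=3: (466577,21252)∘(483,22) = (483·466577+482·22·21252, 483·21252+22·466577) = (450712899,20529410)
n=4: (450712899,20529410)∘(483,22) = (483·450712899+482·22·20529410, 483·20529410+22·450712899) = (435388193857,19831388808)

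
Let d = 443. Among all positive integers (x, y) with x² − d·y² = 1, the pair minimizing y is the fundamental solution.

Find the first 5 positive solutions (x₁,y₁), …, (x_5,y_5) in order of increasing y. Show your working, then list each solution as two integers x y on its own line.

[21; 21,42] for √443; ℓ=2 ⇒ convergent index 1
step 0: (21, 1)  from 21·(1,0) + (0,1)
step 1: (442, 21)  from 21·(21,1) + (1,0)
fundamental: x₁=442, y₁=21  (since 195364 − 443·441 = 1)
(x_2, y_2) = (442·442 + 443·21·21, 442·21 + 21·442) = (390727, 18564)
(x_3, y_3) = (442·390727 + 443·21·18564, 442·18564 + 21·390727) = (345402226, 16410555)
(x_4, y_4) = (442·345402226 + 443·21·16410555, 442·16410555 + 21·345402226) = (305335177057, 14506912056)
(x_5, y_5) = (442·305335177057 + 443·21·14506912056, 442·14506912056 + 21·305335177057) = (269915951116162, 12824093846949)

442 21
390727 18564
345402226 16410555
305335177057 14506912056
269915951116162 12824093846949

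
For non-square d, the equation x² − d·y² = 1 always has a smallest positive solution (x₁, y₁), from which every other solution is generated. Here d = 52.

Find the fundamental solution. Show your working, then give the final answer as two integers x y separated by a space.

√52 = [7; 4,1,2,1,4,14, …], period ℓ=6 (even) → k=5
a_0=7:  p_0=7·1+0=7,  q_0=7·0+1=1
…
a_4=1:  p_4=1·101+36=137,  q_4=1·14+5=19
a_5=4:  p_5=4·137+101=649,  q_5=4·19+14=90
(x₁, y₁) = (649, 90);  649² − 52·90² = 1 ✓

649 90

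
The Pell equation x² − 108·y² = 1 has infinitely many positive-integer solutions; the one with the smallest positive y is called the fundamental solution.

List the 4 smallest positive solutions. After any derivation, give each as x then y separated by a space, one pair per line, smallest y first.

d=108: √d = [10; 2,1,1,4,1,1,2,20] (ℓ=8, even), read p_7/q_7
i=0: a=10 ⇒ p=10, q=1
i=1: a=2 ⇒ p=21, q=2
i=2: a=1 ⇒ p=31, q=3
i=3: a=1 ⇒ p=52, q=5
i=4: a=4 ⇒ p=239, q=23
i=5: a=1 ⇒ p=291, q=28
i=6: a=1 ⇒ p=530, q=51
i=7: a=2 ⇒ p=1351, q=130
→ (1351, 130).  Check: 1351²=1825201, 108·130²=1825200, difference 1.
(1351+130√108)^2 = 3650401 + 351260√108
(1351+130√108)^3 = 9863382151 + 949104390√108
(1351+130√108)^4 = 26650854921601 + 2564479710520√108

1351 130
3650401 351260
9863382151 949104390
26650854921601 2564479710520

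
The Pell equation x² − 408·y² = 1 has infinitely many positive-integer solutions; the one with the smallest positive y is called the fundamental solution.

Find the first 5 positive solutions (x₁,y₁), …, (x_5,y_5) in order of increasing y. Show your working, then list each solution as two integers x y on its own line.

[20; 5,40] for √408; ℓ=2 ⇒ convergent index 1
a_0=20:  p_0=20·1+0=20,  q_0=20·0+1=1
a_1=5:  p_1=5·20+1=101,  q_1=5·1+0=5
fundamental: x₁=101, y₁=5  (since 10201 − 408·25 = 1)
k=2:  x_2 = 101·101+408·5·5 = 20401,  y_2 = 101·5+5·101 = 1010
k=3:  x_3 = 101·20401+408·5·1010 = 4120901,  y_3 = 101·1010+5·20401 = 204015
k=4:  x_4 = 101·4120901+408·5·204015 = 832401601,  y_4 = 101·204015+5·4120901 = 41210020
k=5:  x_5 = 101·832401601+408·5·41210020 = 168141002501,  y_5 = 101·41210020+5·832401601 = 8324220025

101 5
20401 1010
4120901 204015
832401601 41210020
168141002501 8324220025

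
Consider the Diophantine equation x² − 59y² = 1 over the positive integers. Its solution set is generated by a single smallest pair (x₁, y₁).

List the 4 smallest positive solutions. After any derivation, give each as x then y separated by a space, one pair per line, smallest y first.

d=59: √d = [7; 1,2,7,2,1,14] (ℓ=6, even), read p_5/q_5
a_0=7:  p_0=7·1+0=7,  q_0=7·0+1=1
…
a_4=2:  p_4=2·169+23=361,  q_4=2·22+3=47
a_5=1:  p_5=1·361+169=530,  q_5=1·47+22=69
fundamental: x₁=530, y₁=69  (since 280900 − 59·4761 = 1)
n=2: (530,69)∘(530,69) = (530·530+59·69·69, 530·69+69·530) = (561799,73140)
n=3: (561799,73140)∘(530,69) = (530·561799+59·69·73140, 530·73140+69·561799) = (595506410,77528331)
n=4: (595506410,77528331)∘(530,69) = (530·595506410+59·69·77528331, 530·77528331+69·595506410) = (631236232801,82179957720)

530 69
561799 73140
595506410 77528331
631236232801 82179957720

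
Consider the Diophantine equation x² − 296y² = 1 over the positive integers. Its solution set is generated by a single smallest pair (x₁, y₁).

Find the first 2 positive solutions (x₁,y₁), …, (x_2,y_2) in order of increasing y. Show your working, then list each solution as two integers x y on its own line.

√296 = [17; 4,1,7,1,4,34, …], period ℓ=6 (even) → k=5
a_0=17:  p_0=17·1+0=17,  q_0=17·0+1=1
a_1=4:  p_1=4·17+1=69,  q_1=4·1+0=4
a_2=1:  p_2=1·69+17=86,  q_2=1·4+1=5
a_3=7:  p_3=7·86+69=671,  q_3=7·5+4=39
a_4=1:  p_4=1·671+86=757,  q_4=1·39+5=44
a_5=4:  p_5=4·757+671=3699,  q_5=4·44+39=215
fundamental: x₁=3699, y₁=215  (since 13682601 − 296·46225 = 1)
k=2:  x_2 = 3699·3699+296·215·215 = 27365201,  y_2 = 3699·215+215·3699 = 1590570

3699 215
27365201 1590570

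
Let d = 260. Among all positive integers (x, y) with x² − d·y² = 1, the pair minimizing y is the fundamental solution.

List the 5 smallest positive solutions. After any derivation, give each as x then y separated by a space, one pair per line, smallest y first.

√260 → a₀=16, period (8,32); ℓ=2 even so k=1
k=0  a_k=16  p_k/q_k = 16/1
k=1  a_k=8  p_k/q_k = 129/8
→ (129, 8).  Check: 129²=16641, 260·8²=16640, difference 1.
n=2: (129,8)∘(129,8) = (129·129+260·8·8, 129·8+8·129) = (33281,2064)
n=3: (33281,2064)∘(129,8) = (129·33281+260·8·2064, 129·2064+8·33281) = (8586369,532504)
n=4: (8586369,532504)∘(129,8) = (129·8586369+260·8·532504, 129·532504+8·8586369) = (2215249921,137383968)
n=5: (2215249921,137383968)∘(129,8) = (129·2215249921+260·8·137383968, 129·137383968+8·2215249921) = (571525893249,35444531240)

129 8
33281 2064
8586369 532504
2215249921 137383968
571525893249 35444531240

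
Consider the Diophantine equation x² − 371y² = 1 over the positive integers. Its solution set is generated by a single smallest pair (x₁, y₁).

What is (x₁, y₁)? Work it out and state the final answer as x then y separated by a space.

√371 = [19; 3,1,4,1,3,38, …], period ℓ=6 (even) → k=5
step 0: (19, 1)  from 19·(1,0) + (0,1)
step 1: (58, 3)  from 3·(19,1) + (1,0)
…
step 4: (443, 23)  from 1·(366,19) + (77,4)
step 5: (1695, 88)  from 3·(443,23) + (366,19)
→ (1695, 88).  Check: 1695²=2873025, 371·88²=2873024, difference 1.

1695 88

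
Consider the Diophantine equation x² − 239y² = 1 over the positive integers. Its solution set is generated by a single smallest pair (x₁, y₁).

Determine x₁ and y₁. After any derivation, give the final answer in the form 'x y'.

√239 → a₀=15, period (2,5,1,2,4,15,4,2,1,5,2,30); ℓ=12 even so k=11
i=0: a=15 ⇒ p=15, q=1
…
i=2: a=5 ⇒ p=170, q=11
i=3: a=1 ⇒ p=201, q=13
…
i=5: a=4 ⇒ p=2489, q=161
…
i=7: a=4 ⇒ p=154117, q=9969
…
i=10: a=5 ⇒ p=2847431, q=184185
i=11: a=2 ⇒ p=6195120, q=400729
(x₁, y₁) = (6195120, 400729);  6195120² − 239·400729² = 1 ✓

6195120 400729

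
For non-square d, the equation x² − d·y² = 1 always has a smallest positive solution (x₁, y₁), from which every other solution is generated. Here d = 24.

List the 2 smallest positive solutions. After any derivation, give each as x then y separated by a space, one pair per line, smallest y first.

√24 = [4; 1,8, …], period ℓ=2 (even) → k=1
a_0=4:  p_0=4·1+0=4,  q_0=4·0+1=1
a_1=1:  p_1=1·4+1=5,  q_1=1·1+0=1
fundamental: x₁=5, y₁=1  (since 25 − 24·1 = 1)
(5+1√24)^2 = 49 + 10√24

5 1
49 10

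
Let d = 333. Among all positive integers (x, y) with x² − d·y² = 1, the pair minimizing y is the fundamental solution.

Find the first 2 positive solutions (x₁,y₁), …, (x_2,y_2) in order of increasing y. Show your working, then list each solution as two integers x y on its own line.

73 4
10657 584

d=333: √d = [18; 4,36] (ℓ=2, even), read p_1/q_1
k=0  a_k=18  p_k/q_k = 18/1
k=1  a_k=4  p_k/q_k = 73/4
fundamental: x₁=73, y₁=4  (since 5329 − 333·16 = 1)
n=2: (73,4)∘(73,4) = (73·73+333·4·4, 73·4+4·73) = (10657,584)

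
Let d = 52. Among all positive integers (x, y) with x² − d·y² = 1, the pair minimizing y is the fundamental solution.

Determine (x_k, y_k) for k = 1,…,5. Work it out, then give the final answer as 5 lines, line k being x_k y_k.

649 90
842401 116820
1093435849 151632270
1419278889601 196818569640
1842222905266249 255470351760450

√52 = [7; 4,1,2,1,4,14, …], period ℓ=6 (even) → k=5
i=0: a=7 ⇒ p=7, q=1
i=1: a=4 ⇒ p=29, q=4
i=2: a=1 ⇒ p=36, q=5
…
i=4: a=1 ⇒ p=137, q=19
i=5: a=4 ⇒ p=649, q=90
(x₁, y₁) = (649, 90);  649² − 52·90² = 1 ✓
(649+90√52)^2 = 842401 + 116820√52
(649+90√52)^3 = 1093435849 + 151632270√52
(649+90√52)^4 = 1419278889601 + 196818569640√52
(649+90√52)^5 = 1842222905266249 + 255470351760450√52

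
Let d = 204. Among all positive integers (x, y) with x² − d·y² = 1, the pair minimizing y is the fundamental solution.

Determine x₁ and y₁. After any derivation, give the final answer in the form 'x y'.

[14; 3,1,1,6,1,1,3,28] for √204; ℓ=8 ⇒ convergent index 7
k=0  a_k=14  p_k/q_k = 14/1
…
k=2  a_k=1  p_k/q_k = 57/4
k=3  a_k=1  p_k/q_k = 100/7
k=4  a_k=6  p_k/q_k = 657/46
k=5  a_k=1  p_k/q_k = 757/53
k=6  a_k=1  p_k/q_k = 1414/99
k=7  a_k=3  p_k/q_k = 4999/350
→ (4999, 350).  Check: 4999²=24990001, 204·350²=24990000, difference 1.

4999 350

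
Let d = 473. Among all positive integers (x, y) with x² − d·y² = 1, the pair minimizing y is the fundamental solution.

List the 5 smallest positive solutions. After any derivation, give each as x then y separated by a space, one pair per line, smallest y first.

87 4
15137 696
2633751 121100
458257537 21070704
79734177687 3666181396

√473 = [21; 1,2,1,42, …], period ℓ=4 (even) → k=3
k=0  a_k=21  p_k/q_k = 21/1
…
k=2  a_k=2  p_k/q_k = 65/3
k=3  a_k=1  p_k/q_k = 87/4
(x₁, y₁) = (87, 4);  87² − 473·4² = 1 ✓
(87+4√473)^2 = 15137 + 696√473
(87+4√473)^3 = 2633751 + 121100√473
(87+4√473)^4 = 458257537 + 21070704√473
(87+4√473)^5 = 79734177687 + 3666181396√473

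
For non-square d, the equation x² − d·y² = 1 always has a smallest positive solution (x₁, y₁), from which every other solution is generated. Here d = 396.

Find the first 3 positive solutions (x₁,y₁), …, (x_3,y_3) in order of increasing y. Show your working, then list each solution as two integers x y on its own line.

199 10
79201 3980
31521799 1584030

√396 = [19; 1,8,1,38, …], period ℓ=4 (even) → k=3
step 0: (19, 1)  from 19·(1,0) + (0,1)
…
step 2: (179, 9)  from 8·(20,1) + (19,1)
step 3: (199, 10)  from 1·(179,9) + (20,1)
→ (199, 10).  Check: 199²=39601, 396·10²=39600, difference 1.
(x_2, y_2) = (199·199 + 396·10·10, 199·10 + 10·199) = (79201, 3980)
(x_3, y_3) = (199·79201 + 396·10·3980, 199·3980 + 10·79201) = (31521799, 1584030)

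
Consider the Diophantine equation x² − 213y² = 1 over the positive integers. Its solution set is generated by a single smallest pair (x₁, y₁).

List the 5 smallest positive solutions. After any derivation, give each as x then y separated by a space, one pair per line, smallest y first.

√213 = [14; 1,1,2,6,1,8,1,6,2,1,1,28, …], period ℓ=12 (even) → k=11
k=0  a_k=14  p_k/q_k = 14/1
k=1  a_k=1  p_k/q_k = 15/1
…
k=3  a_k=2  p_k/q_k = 73/5
k=4  a_k=6  p_k/q_k = 467/32
k=5  a_k=1  p_k/q_k = 540/37
k=6  a_k=8  p_k/q_k = 4787/328
k=7  a_k=1  p_k/q_k = 5327/365
k=8  a_k=6  p_k/q_k = 36749/2518
…
k=10  a_k=1  p_k/q_k = 115574/7919
k=11  a_k=1  p_k/q_k = 194399/13320
fundamental: x₁=194399, y₁=13320  (since 37790971201 − 213·177422400 = 1)
k=2:  x_2 = 194399·194399+213·13320·13320 = 75581942401,  y_2 = 194399·13320+13320·194399 = 5178789360
k=3:  x_3 = 194399·75581942401+213·13320·5178789360 = 29386108041429599,  y_3 = 194399·5178789360+13320·75581942401 = 2013502945575960
k=4:  x_4 = 194399·29386108041429599+213·13320·2013502945575960 = 11425260034216163289601,  y_4 = 194399·2013502945575960+13320·29386108041429599 = 782845918228863306720
k=5:  x_5 = 194399·11425260034216163289601+213·13320·782845918228863306720 = 4442118250753789746628859999,  y_5 = 194399·782845918228863306720+13320·11425260034216163289601 = 304368927313532092980546600

194399 13320
75581942401 5178789360
29386108041429599 2013502945575960
11425260034216163289601 782845918228863306720
4442118250753789746628859999 304368927313532092980546600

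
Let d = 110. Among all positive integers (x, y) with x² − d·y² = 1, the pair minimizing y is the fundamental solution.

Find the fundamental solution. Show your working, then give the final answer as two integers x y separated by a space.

21 2

√110 → a₀=10, period (2,20); ℓ=2 even so k=1
k=0  a_k=10  p_k/q_k = 10/1
k=1  a_k=2  p_k/q_k = 21/2
(x₁, y₁) = (21, 2);  21² − 110·2² = 1 ✓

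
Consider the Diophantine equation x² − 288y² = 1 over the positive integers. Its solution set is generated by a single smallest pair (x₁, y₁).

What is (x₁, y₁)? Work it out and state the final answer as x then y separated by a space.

17 1

[16; 1,32] for √288; ℓ=2 ⇒ convergent index 1
a_0=16:  p_0=16·1+0=16,  q_0=16·0+1=1
a_1=1:  p_1=1·16+1=17,  q_1=1·1+0=1
(x₁, y₁) = (17, 1);  17² − 288·1² = 1 ✓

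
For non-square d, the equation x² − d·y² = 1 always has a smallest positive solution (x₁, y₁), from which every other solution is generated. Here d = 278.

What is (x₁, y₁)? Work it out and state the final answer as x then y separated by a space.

√278 → a₀=16, period (1,2,16,2,1,32); ℓ=6 even so k=5
step 0: (16, 1)  from 16·(1,0) + (0,1)
step 1: (17, 1)  from 1·(16,1) + (1,0)
step 2: (50, 3)  from 2·(17,1) + (16,1)
step 3: (817, 49)  from 16·(50,3) + (17,1)
step 4: (1684, 101)  from 2·(817,49) + (50,3)
step 5: (2501, 150)  from 1·(1684,101) + (817,49)
(x₁, y₁) = (2501, 150);  2501² − 278·150² = 1 ✓

2501 150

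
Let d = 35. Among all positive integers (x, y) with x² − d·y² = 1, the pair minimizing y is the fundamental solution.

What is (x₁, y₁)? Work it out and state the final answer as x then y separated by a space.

6 1

√35 → a₀=5, period (1,10); ℓ=2 even so k=1
a_0=5:  p_0=5·1+0=5,  q_0=5·0+1=1
a_1=1:  p_1=1·5+1=6,  q_1=1·1+0=1
fundamental: x₁=6, y₁=1  (since 36 − 35·1 = 1)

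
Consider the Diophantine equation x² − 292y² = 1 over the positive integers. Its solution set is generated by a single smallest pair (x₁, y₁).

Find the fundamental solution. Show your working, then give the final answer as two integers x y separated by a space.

2281249 133500

√292 = [17; 11,2,1,3,8,3,1,2,11,34, …], period ℓ=10 (even) → k=9
i=0: a=17 ⇒ p=17, q=1
…
i=2: a=2 ⇒ p=393, q=23
i=3: a=1 ⇒ p=581, q=34
…
i=7: a=1 ⇒ p=72812, q=4261
i=8: a=2 ⇒ p=200767, q=11749
i=9: a=11 ⇒ p=2281249, q=133500
→ (2281249, 133500).  Check: 2281249²=5204097000001, 292·133500²=5204097000000, difference 1.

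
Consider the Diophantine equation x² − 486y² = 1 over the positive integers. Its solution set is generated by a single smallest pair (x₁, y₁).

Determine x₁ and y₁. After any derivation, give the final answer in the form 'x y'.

485 22

√486 → a₀=22, period (22,44); ℓ=2 even so k=1
i=0: a=22 ⇒ p=22, q=1
i=1: a=22 ⇒ p=485, q=22
fundamental: x₁=485, y₁=22  (since 235225 − 486·484 = 1)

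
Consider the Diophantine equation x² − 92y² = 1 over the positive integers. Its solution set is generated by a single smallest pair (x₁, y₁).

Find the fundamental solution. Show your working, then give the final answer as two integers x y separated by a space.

[9; 1,1,2,4,2,1,1,18] for √92; ℓ=8 ⇒ convergent index 7
a_0=9:  p_0=9·1+0=9,  q_0=9·0+1=1
a_1=1:  p_1=1·9+1=10,  q_1=1·1+0=1
a_2=1:  p_2=1·10+9=19,  q_2=1·1+1=2
…
a_6=1:  p_6=1·470+211=681,  q_6=1·49+22=71
a_7=1:  p_7=1·681+470=1151,  q_7=1·71+49=120
→ (1151, 120).  Check: 1151²=1324801, 92·120²=1324800, difference 1.

1151 120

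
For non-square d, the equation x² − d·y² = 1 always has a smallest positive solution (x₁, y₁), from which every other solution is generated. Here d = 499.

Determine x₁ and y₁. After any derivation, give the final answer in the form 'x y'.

4490 201

d=499: √d = [22; 2,1,21,1,2,44] (ℓ=6, even), read p_5/q_5
k=0  a_k=22  p_k/q_k = 22/1
…
k=2  a_k=1  p_k/q_k = 67/3
…
k=4  a_k=1  p_k/q_k = 1519/68
k=5  a_k=2  p_k/q_k = 4490/201
→ (4490, 201).  Check: 4490²=20160100, 499·201²=20160099, difference 1.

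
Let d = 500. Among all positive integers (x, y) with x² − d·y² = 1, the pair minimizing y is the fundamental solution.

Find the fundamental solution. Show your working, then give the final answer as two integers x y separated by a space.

[22; 2,1,3,2,1,…,1,2,44] for √500; ℓ=14 ⇒ convergent index 13
step 0: (22, 1)  from 22·(1,0) + (0,1)
step 1: (45, 2)  from 2·(22,1) + (1,0)
step 2: (67, 3)  from 1·(45,2) + (22,1)
step 3: (246, 11)  from 3·(67,3) + (45,2)
…
step 5: (805, 36)  from 1·(559,25) + (246,11)
step 6: (1364, 61)  from 1·(805,36) + (559,25)
…
step 9: (30254, 1353)  from 1·(15809,707) + (14445,646)
…
step 12: (335522, 15005)  from 1·(259205,11592) + (76317,3413)
step 13: (930249, 41602)  from 2·(335522,15005) + (259205,11592)
fundamental: x₁=930249, y₁=41602  (since 865363202001 − 500·1730726404 = 1)

930249 41602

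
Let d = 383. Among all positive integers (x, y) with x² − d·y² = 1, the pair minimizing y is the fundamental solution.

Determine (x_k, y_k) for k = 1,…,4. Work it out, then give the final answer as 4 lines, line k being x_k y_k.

√383 = [19; 1,1,3,19,3,1,1,38, …], period ℓ=8 (even) → k=7
i=0: a=19 ⇒ p=19, q=1
i=1: a=1 ⇒ p=20, q=1
i=2: a=1 ⇒ p=39, q=2
i=3: a=3 ⇒ p=137, q=7
i=4: a=19 ⇒ p=2642, q=135
…
i=6: a=1 ⇒ p=10705, q=547
i=7: a=1 ⇒ p=18768, q=959
→ (18768, 959).  Check: 18768²=352237824, 383·959²=352237823, difference 1.
n=2: (18768,959)∘(18768,959) = (18768·18768+383·959·959, 18768·959+959·18768) = (704475647,35997024)
n=3: (704475647,35997024)∘(18768,959) = (18768·704475647+383·959·35997024, 18768·35997024+959·704475647) = (26443197867024,1351184291905)
n=4: (26443197867024,1351184291905)∘(18768,959) = (18768·26443197867024+383·959·1351184291905, 18768·1351184291905+959·26443197867024) = (992571874432137217,50718053544949056)

18768 959
704475647 35997024
26443197867024 1351184291905
992571874432137217 50718053544949056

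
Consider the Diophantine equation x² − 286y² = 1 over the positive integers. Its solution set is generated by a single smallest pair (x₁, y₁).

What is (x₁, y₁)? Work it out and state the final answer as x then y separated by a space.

√286 = [16; 1,10,3,3,2,3,3,10,1,32, …], period ℓ=10 (even) → k=9
a_0=16:  p_0=16·1+0=16,  q_0=16·0+1=1
a_1=1:  p_1=1·16+1=17,  q_1=1·1+0=1
a_2=10:  p_2=10·17+16=186,  q_2=10·1+1=11
…
a_7=3:  p_7=3·15102+4397=49703,  q_7=3·893+260=2939
a_8=10:  p_8=10·49703+15102=512132,  q_8=10·2939+893=30283
a_9=1:  p_9=1·512132+49703=561835,  q_9=1·30283+2939=33222
(x₁, y₁) = (561835, 33222);  561835² − 286·33222² = 1 ✓

561835 33222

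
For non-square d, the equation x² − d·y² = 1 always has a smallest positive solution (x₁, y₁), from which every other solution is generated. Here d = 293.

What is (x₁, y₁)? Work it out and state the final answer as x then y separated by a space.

d=293: √d = [17; 8,1,1,8,34] (ℓ=5, odd), read p_9/q_9
k=0  a_k=17  p_k/q_k = 17/1
…
k=2  a_k=1  p_k/q_k = 154/9
…
k=4  a_k=8  p_k/q_k = 2482/145
k=5  a_k=34  p_k/q_k = 84679/4947
k=6  a_k=8  p_k/q_k = 679914/39721
…
k=8  a_k=1  p_k/q_k = 1444507/84389
k=9  a_k=8  p_k/q_k = 12320649/719780
→ (12320649, 719780).  Check: 12320649²=151798391781201, 293·719780²=151798391781200, difference 1.

12320649 719780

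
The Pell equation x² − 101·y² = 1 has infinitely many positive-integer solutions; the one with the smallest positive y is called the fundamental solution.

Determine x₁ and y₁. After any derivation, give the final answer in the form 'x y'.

201 20

√101 = [10; 20, …], period ℓ=1 (odd) → k=1
i=0: a=10 ⇒ p=10, q=1
i=1: a=20 ⇒ p=201, q=20
→ (201, 20).  Check: 201²=40401, 101·20²=40400, difference 1.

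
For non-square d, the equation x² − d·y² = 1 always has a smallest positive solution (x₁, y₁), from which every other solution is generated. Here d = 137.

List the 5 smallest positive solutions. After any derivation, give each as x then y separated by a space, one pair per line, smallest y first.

√137 → a₀=11, period (1,2,2,1,1,2,2,1,22); ℓ=9 odd so k=17
i=0: a=11 ⇒ p=11, q=1
…
i=2: a=2 ⇒ p=35, q=3
i=3: a=2 ⇒ p=82, q=7
…
i=6: a=2 ⇒ p=515, q=44
i=7: a=2 ⇒ p=1229, q=105
i=8: a=1 ⇒ p=1744, q=149
i=9: a=22 ⇒ p=39597, q=3383
i=10: a=1 ⇒ p=41341, q=3532
…
i=13: a=1 ⇒ p=408178, q=34873
…
i=15: a=2 ⇒ p=1796332, q=153471
i=16: a=2 ⇒ p=4286741, q=366241
i=17: a=1 ⇒ p=6083073, q=519712
(x₁, y₁) = (6083073, 519712);  6083073² − 137·519712² = 1 ✓
n=2: (6083073,519712)∘(6083073,519712) = (6083073·6083073+137·519712·519712, 6083073·519712+519712·6083073) = (74007554246657,6322892069952)
n=3: (74007554246657,6322892069952)∘(6083073,519712) = (6083073·74007554246657+137·519712·6322892069952, 6083073·6322892069952+519712·74007554246657) = (900386710067742990849,76925228065277725280)
n=4: (900386710067742990849,76925228065277725280)∘(6083073,519712) = (6083073·900386710067742990849+137·519712·76925228065277725280, 6083073·76925228065277725280+519712·900386710067742990849) = (10954236171143757109591351297,935883555725460013412300928)
n=5: (10954236171143757109591351297,935883555725460013412300928)∘(6083073,519712) = (6083073·10954236171143757109591351297+137·519712·935883555725460013412300928, 6083073·935883555725460013412300928+519712·10954236171143757109591351297) = (133270836576615035597116312473600513,11386095977955005515107946008258208)

6083073 519712
74007554246657 6322892069952
900386710067742990849 76925228065277725280
10954236171143757109591351297 935883555725460013412300928
133270836576615035597116312473600513 11386095977955005515107946008258208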